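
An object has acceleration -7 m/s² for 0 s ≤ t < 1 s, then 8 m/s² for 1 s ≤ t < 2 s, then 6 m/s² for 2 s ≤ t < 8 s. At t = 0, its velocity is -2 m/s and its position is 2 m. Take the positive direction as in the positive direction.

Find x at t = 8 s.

93.5 m

On each constant-a segment, Δv = aΔt and Δx = v₀Δt + ½aΔt²; chain segment to segment.
0–1 s: v starts -2 m/s; Δx = -2·1 + ½·-7·1² = -5.5 m; v ends -9 m/s.
1–2 s: v starts -9 m/s; Δx = -9·1 + ½·8·1² = -5 m; v ends -1 m/s.
2–8 s: v starts -1 m/s; Δx = -1·6 + ½·6·6² = 102 m; v ends 35 m/s.
x(8) = 2 + Σ Δx = 93.5 m.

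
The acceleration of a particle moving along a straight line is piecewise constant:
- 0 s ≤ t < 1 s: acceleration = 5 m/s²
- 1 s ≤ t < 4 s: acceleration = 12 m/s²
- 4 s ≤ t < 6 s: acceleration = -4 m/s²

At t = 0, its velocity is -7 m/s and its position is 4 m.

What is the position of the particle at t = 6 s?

107.5 m

On each constant-a segment, Δv = aΔt and Δx = v₀Δt + ½aΔt²; chain segment to segment.
0–1 s: v starts -7 m/s; Δx = -7·1 + ½·5·1² = -4.5 m; v ends -2 m/s.
1–4 s: v starts -2 m/s; Δx = -2·3 + ½·12·3² = 48 m; v ends 34 m/s.
4–6 s: v starts 34 m/s; Δx = 34·2 + ½·-4·2² = 60 m; v ends 26 m/s.
x(6) = 4 + Σ Δx = 107.5 m.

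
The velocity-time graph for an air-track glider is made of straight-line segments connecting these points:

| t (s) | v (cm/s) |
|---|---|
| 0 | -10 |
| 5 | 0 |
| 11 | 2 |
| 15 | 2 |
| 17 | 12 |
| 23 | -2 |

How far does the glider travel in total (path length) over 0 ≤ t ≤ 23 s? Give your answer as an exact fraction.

Distance (not displacement) is the total path length: add the absolute areas under v-t.
0–5 s: |½(-10 + 0)(5)| = 25 cm
5–11 s: |½(0 + 2)(6)| = 6 cm
11–15 s: |2| × 4 = 8 cm
15–17 s: |½(2 + 12)(2)| = 14 cm
17–23 s: v = 0 at t = 155/7 s; triangle areas 216/7 + 6/7 = 222/7 cm
Total distance = 593/7 cm

593/7 cm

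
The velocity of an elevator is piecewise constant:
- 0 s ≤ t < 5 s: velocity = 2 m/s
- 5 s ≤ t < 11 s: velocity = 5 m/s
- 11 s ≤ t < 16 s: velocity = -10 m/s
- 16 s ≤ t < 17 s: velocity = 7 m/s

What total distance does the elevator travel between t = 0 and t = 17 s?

Total distance travelled is ∫|v| dt — sum the magnitudes of each area piece.
0–5 s: |2| × 5 = 10 m
5–11 s: |5| × 6 = 30 m
11–16 s: |-10| × 5 = 50 m
16–17 s: |7| × 1 = 7 m
Total distance = 97 m

97 m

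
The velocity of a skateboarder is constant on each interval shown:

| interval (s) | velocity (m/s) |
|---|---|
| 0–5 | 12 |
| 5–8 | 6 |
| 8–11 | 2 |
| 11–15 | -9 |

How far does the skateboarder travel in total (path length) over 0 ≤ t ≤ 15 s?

Distance (not displacement) is the total path length: add the absolute areas under v-t.
0–5 s: |12| × 5 = 60 m
5–8 s: |6| × 3 = 18 m
8–11 s: |2| × 3 = 6 m
11–15 s: |-9| × 4 = 36 m
Total distance = 120 m

120 m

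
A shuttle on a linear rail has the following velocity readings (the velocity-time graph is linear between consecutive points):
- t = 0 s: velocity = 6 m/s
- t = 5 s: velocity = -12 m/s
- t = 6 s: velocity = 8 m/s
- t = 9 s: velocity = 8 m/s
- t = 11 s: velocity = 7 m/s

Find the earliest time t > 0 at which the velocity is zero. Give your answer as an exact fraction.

t = 5/3 s

v changes sign on 0–5 s (from 6 to -12); the graph is linear there, so v = 0 at t = 0 + (-6)·(5 − 0)/(-12 − 6) = 5/3 s.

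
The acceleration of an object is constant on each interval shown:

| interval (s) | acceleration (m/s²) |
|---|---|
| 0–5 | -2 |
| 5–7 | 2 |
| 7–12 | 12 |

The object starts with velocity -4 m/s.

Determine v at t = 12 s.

Δv equals the area under the a-t graph; then v = v₀ + Δv.
0–5 s: -2 × 5 = -10 m/s
5–7 s: 2 × 2 = 4 m/s
7–12 s: 12 × 5 = 60 m/s
Δv = 54 m/s, so v(12) = -4 + (54) = 50 m/s.

50 m/s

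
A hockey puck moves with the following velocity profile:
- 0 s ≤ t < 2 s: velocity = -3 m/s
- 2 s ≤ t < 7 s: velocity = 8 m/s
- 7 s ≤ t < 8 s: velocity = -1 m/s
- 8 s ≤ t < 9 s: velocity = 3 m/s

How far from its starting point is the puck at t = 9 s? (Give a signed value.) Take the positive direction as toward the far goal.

Net displacement equals the area under the velocity-time graph (areas below the axis count negative).
0–2 s: -3 × 2 = -6 m
2–7 s: 8 × 5 = 40 m
7–8 s: -1 × 1 = -1 m
8–9 s: 3 × 1 = 3 m
Net displacement = 36 m

36 m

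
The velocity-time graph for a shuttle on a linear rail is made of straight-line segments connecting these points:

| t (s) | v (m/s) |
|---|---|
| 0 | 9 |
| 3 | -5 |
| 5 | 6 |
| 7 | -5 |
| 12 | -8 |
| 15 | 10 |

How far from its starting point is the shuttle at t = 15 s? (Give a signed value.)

-21.5 m

Net displacement equals the area under the velocity-time graph (areas below the axis count negative).
0–3 s: ½(9 + -5)(3) = 6 m
3–5 s: ½(-5 + 6)(2) = 1 m
5–7 s: ½(6 + -5)(2) = 1 m
7–12 s: ½(-5 + -8)(5) = -32.5 m
12–15 s: ½(-8 + 10)(3) = 3 m
Net displacement = -21.5 m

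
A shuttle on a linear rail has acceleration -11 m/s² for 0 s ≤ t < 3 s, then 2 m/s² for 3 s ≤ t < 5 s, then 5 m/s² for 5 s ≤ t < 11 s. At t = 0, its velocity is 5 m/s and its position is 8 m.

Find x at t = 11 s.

On each constant-a segment, Δv = aΔt and Δx = v₀Δt + ½aΔt²; chain segment to segment.
0–3 s: v starts 5 m/s; Δx = 5·3 + ½·-11·3² = -34.5 m; v ends -28 m/s.
3–5 s: v starts -28 m/s; Δx = -28·2 + ½·2·2² = -52 m; v ends -24 m/s.
5–11 s: v starts -24 m/s; Δx = -24·6 + ½·5·6² = -54 m; v ends 6 m/s.
x(11) = 8 + Σ Δx = -132.5 m.

-132.5 m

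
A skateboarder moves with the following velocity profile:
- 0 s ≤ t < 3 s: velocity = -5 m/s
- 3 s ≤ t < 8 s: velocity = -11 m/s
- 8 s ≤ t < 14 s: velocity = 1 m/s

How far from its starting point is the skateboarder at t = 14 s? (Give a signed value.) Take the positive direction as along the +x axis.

Displacement is the signed area under the v-t curve.
0–3 s: -5 × 3 = -15 m
3–8 s: -11 × 5 = -55 m
8–14 s: 1 × 6 = 6 m
Net displacement = -64 m

-64 m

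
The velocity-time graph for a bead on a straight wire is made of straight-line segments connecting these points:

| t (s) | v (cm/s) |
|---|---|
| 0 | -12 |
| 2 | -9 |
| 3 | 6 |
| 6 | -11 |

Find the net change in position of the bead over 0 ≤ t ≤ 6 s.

-30 cm

Displacement is the signed area under the v-t curve.
0–2 s: ½(-12 + -9)(2) = -21 cm
2–3 s: ½(-9 + 6)(1) = -1.5 cm
3–6 s: ½(6 + -11)(3) = -7.5 cm
Net displacement = -30 cm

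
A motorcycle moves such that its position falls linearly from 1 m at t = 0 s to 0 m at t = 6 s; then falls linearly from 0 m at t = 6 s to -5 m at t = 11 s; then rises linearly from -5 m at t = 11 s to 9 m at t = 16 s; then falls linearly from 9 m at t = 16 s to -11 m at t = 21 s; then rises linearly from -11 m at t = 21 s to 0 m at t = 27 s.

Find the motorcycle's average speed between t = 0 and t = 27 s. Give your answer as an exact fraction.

17/9 m/s

Average speed = (total path length)/(elapsed time); on a piecewise-linear x-t graph the path length is Σ|Δx|.
0–6 s: |Δx| = |0 − 1| = 1 m
6–11 s: |Δx| = |-5 − 0| = 5 m
11–16 s: |Δx| = |9 − -5| = 14 m
16–21 s: |Δx| = |-11 − 9| = 20 m
21–27 s: |Δx| = |0 − -11| = 11 m
Total path = 51 m; average speed = 51/27 = 17/9 m/s.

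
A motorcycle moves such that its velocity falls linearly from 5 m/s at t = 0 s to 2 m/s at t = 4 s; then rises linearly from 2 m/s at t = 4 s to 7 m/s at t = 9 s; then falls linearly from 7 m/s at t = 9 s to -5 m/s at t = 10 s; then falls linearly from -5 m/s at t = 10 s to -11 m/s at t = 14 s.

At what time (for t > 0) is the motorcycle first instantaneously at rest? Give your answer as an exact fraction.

t = 115/12 s

v changes sign on 9–10 s (from 7 to -5); the graph is linear there, so v = 0 at t = 9 + (-7)·(10 − 9)/(-5 − 7) = 115/12 s.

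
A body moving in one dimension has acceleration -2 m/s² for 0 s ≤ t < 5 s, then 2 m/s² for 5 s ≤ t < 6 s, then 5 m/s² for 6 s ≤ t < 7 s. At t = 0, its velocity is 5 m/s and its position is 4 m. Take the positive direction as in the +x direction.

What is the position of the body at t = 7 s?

-0.5 m

On each constant-a segment, Δv = aΔt and Δx = v₀Δt + ½aΔt²; chain segment to segment.
0–5 s: v starts 5 m/s; Δx = 5·5 + ½·-2·5² = 0 m; v ends -5 m/s.
5–6 s: v starts -5 m/s; Δx = -5·1 + ½·2·1² = -4 m; v ends -3 m/s.
6–7 s: v starts -3 m/s; Δx = -3·1 + ½·5·1² = -0.5 m; v ends 2 m/s.
x(7) = 4 + Σ Δx = -0.5 m.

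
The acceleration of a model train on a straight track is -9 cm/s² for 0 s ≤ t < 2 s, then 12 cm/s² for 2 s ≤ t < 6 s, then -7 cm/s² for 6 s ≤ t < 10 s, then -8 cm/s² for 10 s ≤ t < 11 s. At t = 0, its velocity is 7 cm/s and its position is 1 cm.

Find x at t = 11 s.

On each constant-a segment, Δv = aΔt and Δx = v₀Δt + ½aΔt²; chain segment to segment.
0–2 s: v starts 7 cm/s; Δx = 7·2 + ½·-9·2² = -4 cm; v ends -11 cm/s.
2–6 s: v starts -11 cm/s; Δx = -11·4 + ½·12·4² = 52 cm; v ends 37 cm/s.
6–10 s: v starts 37 cm/s; Δx = 37·4 + ½·-7·4² = 92 cm; v ends 9 cm/s.
10–11 s: v starts 9 cm/s; Δx = 9·1 + ½·-8·1² = 5 cm; v ends 1 cm/s.
x(11) = 1 + Σ Δx = 146 cm.

146 cm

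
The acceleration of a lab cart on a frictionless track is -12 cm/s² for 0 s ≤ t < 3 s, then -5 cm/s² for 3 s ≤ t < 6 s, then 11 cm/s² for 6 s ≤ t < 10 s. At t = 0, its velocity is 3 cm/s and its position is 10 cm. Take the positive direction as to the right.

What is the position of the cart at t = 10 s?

On each constant-a segment, Δv = aΔt and Δx = v₀Δt + ½aΔt²; chain segment to segment.
0–3 s: v starts 3 cm/s; Δx = 3·3 + ½·-12·3² = -45 cm; v ends -33 cm/s.
3–6 s: v starts -33 cm/s; Δx = -33·3 + ½·-5·3² = -121.5 cm; v ends -48 cm/s.
6–10 s: v starts -48 cm/s; Δx = -48·4 + ½·11·4² = -104 cm; v ends -4 cm/s.
x(10) = 10 + Σ Δx = -260.5 cm.

-260.5 cm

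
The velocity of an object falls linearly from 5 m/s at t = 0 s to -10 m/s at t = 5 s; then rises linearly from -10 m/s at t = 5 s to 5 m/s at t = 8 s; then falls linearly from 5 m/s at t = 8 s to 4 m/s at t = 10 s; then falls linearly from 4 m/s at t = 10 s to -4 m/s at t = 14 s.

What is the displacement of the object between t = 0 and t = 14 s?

-11 m

Displacement is the signed area under the v-t curve.
0–5 s: ½(5 + -10)(5) = -12.5 m
5–8 s: ½(-10 + 5)(3) = -7.5 m
8–10 s: ½(5 + 4)(2) = 9 m
10–14 s: ½(4 + -4)(4) = 0 m
Net displacement = -11 m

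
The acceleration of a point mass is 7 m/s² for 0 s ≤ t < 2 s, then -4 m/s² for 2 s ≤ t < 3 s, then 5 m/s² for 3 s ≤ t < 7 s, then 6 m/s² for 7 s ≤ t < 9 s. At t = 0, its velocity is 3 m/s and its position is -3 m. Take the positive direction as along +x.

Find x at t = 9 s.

On each constant-a segment, Δv = aΔt and Δx = v₀Δt + ½aΔt²; chain segment to segment.
0–2 s: v starts 3 m/s; Δx = 3·2 + ½·7·2² = 20 m; v ends 17 m/s.
2–3 s: v starts 17 m/s; Δx = 17·1 + ½·-4·1² = 15 m; v ends 13 m/s.
3–7 s: v starts 13 m/s; Δx = 13·4 + ½·5·4² = 92 m; v ends 33 m/s.
7–9 s: v starts 33 m/s; Δx = 33·2 + ½·6·2² = 78 m; v ends 45 m/s.
x(9) = -3 + Σ Δx = 202 m.

202 m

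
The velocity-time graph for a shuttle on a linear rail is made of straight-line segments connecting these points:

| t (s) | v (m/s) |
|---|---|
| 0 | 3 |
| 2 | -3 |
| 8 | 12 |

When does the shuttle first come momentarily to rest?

t = 1 s

v changes sign on 0–2 s (from 3 to -3); the graph is linear there, so v = 0 at t = 0 + (-3)·(2 − 0)/(-3 − 3) = 1 s.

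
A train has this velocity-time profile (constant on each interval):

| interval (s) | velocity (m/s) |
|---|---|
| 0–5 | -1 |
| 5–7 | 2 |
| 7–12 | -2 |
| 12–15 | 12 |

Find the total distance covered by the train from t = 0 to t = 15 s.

55 m

Total distance travelled is ∫|v| dt — sum the magnitudes of each area piece.
0–5 s: |-1| × 5 = 5 m
5–7 s: |2| × 2 = 4 m
7–12 s: |-2| × 5 = 10 m
12–15 s: |12| × 3 = 36 m
Total distance = 55 m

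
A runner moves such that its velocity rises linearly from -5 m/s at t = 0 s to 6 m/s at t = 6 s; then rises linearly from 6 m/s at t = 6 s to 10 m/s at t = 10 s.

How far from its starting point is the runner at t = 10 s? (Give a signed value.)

35 m

Displacement is the signed area under the v-t curve.
0–6 s: ½(-5 + 6)(6) = 3 m
6–10 s: ½(6 + 10)(4) = 32 m
Net displacement = 35 m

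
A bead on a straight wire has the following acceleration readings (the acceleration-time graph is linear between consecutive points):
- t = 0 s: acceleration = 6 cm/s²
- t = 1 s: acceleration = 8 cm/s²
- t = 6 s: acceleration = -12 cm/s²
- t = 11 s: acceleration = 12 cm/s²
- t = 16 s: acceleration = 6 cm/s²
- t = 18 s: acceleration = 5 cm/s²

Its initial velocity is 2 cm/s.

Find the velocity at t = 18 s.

Δv equals the area under the a-t graph; then v = v₀ + Δv.
0–1 s: ½(6 + 8)(1) = 7 cm/s
1–6 s: ½(8 + -12)(5) = -10 cm/s
6–11 s: ½(-12 + 12)(5) = 0 cm/s
11–16 s: ½(12 + 6)(5) = 45 cm/s
16–18 s: ½(6 + 5)(2) = 11 cm/s
Δv = 53 cm/s, so v(18) = 2 + (53) = 55 cm/s.

55 cm/s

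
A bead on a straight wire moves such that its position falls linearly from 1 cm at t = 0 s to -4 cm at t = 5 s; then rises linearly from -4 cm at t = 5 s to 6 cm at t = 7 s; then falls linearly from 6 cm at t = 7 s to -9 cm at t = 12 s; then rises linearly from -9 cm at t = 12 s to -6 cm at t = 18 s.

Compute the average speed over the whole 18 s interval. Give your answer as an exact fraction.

Average speed = (total path length)/(elapsed time); on a piecewise-linear x-t graph the path length is Σ|Δx|.
0–5 s: |Δx| = |-4 − 1| = 5 cm
5–7 s: |Δx| = |6 − -4| = 10 cm
7–12 s: |Δx| = |-9 − 6| = 15 cm
12–18 s: |Δx| = |-6 − -9| = 3 cm
Total path = 33 cm; average speed = 33/18 = 11/6 cm/s.

11/6 cm/s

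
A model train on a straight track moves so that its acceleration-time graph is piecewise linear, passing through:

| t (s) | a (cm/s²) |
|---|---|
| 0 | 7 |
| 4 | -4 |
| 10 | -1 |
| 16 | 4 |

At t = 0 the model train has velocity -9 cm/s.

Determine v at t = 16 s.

-9 cm/s

Δv equals the area under the a-t graph; then v = v₀ + Δv.
0–4 s: ½(7 + -4)(4) = 6 cm/s
4–10 s: ½(-4 + -1)(6) = -15 cm/s
10–16 s: ½(-1 + 4)(6) = 9 cm/s
Δv = 0 cm/s, so v(16) = -9 + (0) = -9 cm/s.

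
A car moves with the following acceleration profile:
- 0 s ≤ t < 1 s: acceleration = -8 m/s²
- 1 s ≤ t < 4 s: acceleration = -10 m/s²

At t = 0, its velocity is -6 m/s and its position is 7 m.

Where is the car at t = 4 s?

On each constant-a segment, Δv = aΔt and Δx = v₀Δt + ½aΔt²; chain segment to segment.
0–1 s: v starts -6 m/s; Δx = -6·1 + ½·-8·1² = -10 m; v ends -14 m/s.
1–4 s: v starts -14 m/s; Δx = -14·3 + ½·-10·3² = -87 m; v ends -44 m/s.
x(4) = 7 + Σ Δx = -90 m.

-90 m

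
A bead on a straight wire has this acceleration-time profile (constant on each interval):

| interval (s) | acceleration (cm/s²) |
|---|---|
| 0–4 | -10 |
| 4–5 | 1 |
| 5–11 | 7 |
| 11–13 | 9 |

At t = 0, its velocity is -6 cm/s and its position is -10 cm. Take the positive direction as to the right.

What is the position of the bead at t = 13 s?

-291.5 cm

On each constant-a segment, Δv = aΔt and Δx = v₀Δt + ½aΔt²; chain segment to segment.
0–4 s: v starts -6 cm/s; Δx = -6·4 + ½·-10·4² = -104 cm; v ends -46 cm/s.
4–5 s: v starts -46 cm/s; Δx = -46·1 + ½·1·1² = -45.5 cm; v ends -45 cm/s.
5–11 s: v starts -45 cm/s; Δx = -45·6 + ½·7·6² = -144 cm; v ends -3 cm/s.
11–13 s: v starts -3 cm/s; Δx = -3·2 + ½·9·2² = 12 cm; v ends 15 cm/s.
x(13) = -10 + Σ Δx = -291.5 cm.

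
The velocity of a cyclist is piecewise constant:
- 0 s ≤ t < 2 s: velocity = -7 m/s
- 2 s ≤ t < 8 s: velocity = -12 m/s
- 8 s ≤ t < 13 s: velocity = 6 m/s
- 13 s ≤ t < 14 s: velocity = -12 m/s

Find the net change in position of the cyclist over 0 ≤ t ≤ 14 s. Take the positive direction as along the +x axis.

Net displacement equals the area under the velocity-time graph (areas below the axis count negative).
0–2 s: -7 × 2 = -14 m
2–8 s: -12 × 6 = -72 m
8–13 s: 6 × 5 = 30 m
13–14 s: -12 × 1 = -12 m
Net displacement = -68 m

-68 m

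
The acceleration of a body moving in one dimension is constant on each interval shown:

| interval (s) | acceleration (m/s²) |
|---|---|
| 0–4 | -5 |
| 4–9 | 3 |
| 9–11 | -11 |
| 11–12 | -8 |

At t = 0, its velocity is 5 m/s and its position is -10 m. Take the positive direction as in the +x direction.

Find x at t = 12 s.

-115.5 m

On each constant-a segment, Δv = aΔt and Δx = v₀Δt + ½aΔt²; chain segment to segment.
0–4 s: v starts 5 m/s; Δx = 5·4 + ½·-5·4² = -20 m; v ends -15 m/s.
4–9 s: v starts -15 m/s; Δx = -15·5 + ½·3·5² = -37.5 m; v ends 0 m/s.
9–11 s: v starts 0 m/s; Δx = 0·2 + ½·-11·2² = -22 m; v ends -22 m/s.
11–12 s: v starts -22 m/s; Δx = -22·1 + ½·-8·1² = -26 m; v ends -30 m/s.
x(12) = -10 + Σ Δx = -115.5 m.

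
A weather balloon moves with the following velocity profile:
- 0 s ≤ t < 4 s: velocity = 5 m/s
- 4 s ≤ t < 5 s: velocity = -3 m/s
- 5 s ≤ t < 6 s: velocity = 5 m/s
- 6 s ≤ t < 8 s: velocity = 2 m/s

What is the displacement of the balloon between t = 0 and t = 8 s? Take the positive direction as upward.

26 m

Net displacement equals the area under the velocity-time graph (areas below the axis count negative).
0–4 s: 5 × 4 = 20 m
4–5 s: -3 × 1 = -3 m
5–6 s: 5 × 1 = 5 m
6–8 s: 2 × 2 = 4 m
Net displacement = 26 m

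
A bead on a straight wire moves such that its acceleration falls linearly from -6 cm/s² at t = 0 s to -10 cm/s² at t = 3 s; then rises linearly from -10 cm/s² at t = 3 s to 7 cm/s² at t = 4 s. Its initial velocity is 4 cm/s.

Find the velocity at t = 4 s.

Δv equals the area under the a-t graph; then v = v₀ + Δv.
0–3 s: ½(-6 + -10)(3) = -24 cm/s
3–4 s: ½(-10 + 7)(1) = -1.5 cm/s
Δv = -25.5 cm/s, so v(4) = 4 + (-25.5) = -21.5 cm/s.

-21.5 cm/s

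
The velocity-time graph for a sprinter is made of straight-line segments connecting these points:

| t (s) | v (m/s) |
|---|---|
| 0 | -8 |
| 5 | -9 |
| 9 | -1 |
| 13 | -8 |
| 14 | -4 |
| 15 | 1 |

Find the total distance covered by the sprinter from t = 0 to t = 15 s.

Distance (not displacement) is the total path length: add the absolute areas under v-t.
0–5 s: |½(-8 + -9)(5)| = 42.5 m
5–9 s: |½(-9 + -1)(4)| = 20 m
9–13 s: |½(-1 + -8)(4)| = 18 m
13–14 s: |½(-8 + -4)(1)| = 6 m
14–15 s: v = 0 at t = 14.8 s; triangle areas 1.6 + 0.1 = 1.7 m
Total distance = 88.2 m

88.2 m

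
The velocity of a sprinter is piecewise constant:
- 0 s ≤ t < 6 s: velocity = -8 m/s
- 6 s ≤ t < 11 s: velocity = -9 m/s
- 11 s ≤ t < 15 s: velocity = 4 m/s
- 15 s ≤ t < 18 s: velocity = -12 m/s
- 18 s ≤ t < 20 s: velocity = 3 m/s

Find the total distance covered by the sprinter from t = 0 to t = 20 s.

151 m

Distance (not displacement) is the total path length: add the absolute areas under v-t.
0–6 s: |-8| × 6 = 48 m
6–11 s: |-9| × 5 = 45 m
11–15 s: |4| × 4 = 16 m
15–18 s: |-12| × 3 = 36 m
18–20 s: |3| × 2 = 6 m
Total distance = 151 m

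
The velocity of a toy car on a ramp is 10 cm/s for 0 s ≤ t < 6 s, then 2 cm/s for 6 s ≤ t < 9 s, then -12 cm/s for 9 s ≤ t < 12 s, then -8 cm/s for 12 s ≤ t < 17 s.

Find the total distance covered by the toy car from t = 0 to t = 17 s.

Distance (not displacement) is the total path length: add the absolute areas under v-t.
0–6 s: |10| × 6 = 60 cm
6–9 s: |2| × 3 = 6 cm
9–12 s: |-12| × 3 = 36 cm
12–17 s: |-8| × 5 = 40 cm
Total distance = 142 cm

142 cm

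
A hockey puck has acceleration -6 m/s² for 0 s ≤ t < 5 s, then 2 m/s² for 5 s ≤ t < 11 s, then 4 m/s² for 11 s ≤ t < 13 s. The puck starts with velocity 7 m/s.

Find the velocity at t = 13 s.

Δv equals the area under the a-t graph; then v = v₀ + Δv.
0–5 s: -6 × 5 = -30 m/s
5–11 s: 2 × 6 = 12 m/s
11–13 s: 4 × 2 = 8 m/s
Δv = -10 m/s, so v(13) = 7 + (-10) = -3 m/s.

-3 m/s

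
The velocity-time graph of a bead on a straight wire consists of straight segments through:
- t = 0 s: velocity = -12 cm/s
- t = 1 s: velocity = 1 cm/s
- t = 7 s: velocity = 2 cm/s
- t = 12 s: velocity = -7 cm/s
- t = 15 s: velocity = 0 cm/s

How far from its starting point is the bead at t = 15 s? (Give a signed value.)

Net displacement equals the area under the velocity-time graph (areas below the axis count negative).
0–1 s: ½(-12 + 1)(1) = -5.5 cm
1–7 s: ½(1 + 2)(6) = 9 cm
7–12 s: ½(2 + -7)(5) = -12.5 cm
12–15 s: ½(-7 + 0)(3) = -10.5 cm
Net displacement = -19.5 cm

-19.5 cm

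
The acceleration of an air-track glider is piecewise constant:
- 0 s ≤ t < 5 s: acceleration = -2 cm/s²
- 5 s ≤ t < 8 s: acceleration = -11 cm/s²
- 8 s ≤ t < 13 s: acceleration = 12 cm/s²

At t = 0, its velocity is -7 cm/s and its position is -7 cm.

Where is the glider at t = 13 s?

On each constant-a segment, Δv = aΔt and Δx = v₀Δt + ½aΔt²; chain segment to segment.
0–5 s: v starts -7 cm/s; Δx = -7·5 + ½·-2·5² = -60 cm; v ends -17 cm/s.
5–8 s: v starts -17 cm/s; Δx = -17·3 + ½·-11·3² = -100.5 cm; v ends -50 cm/s.
8–13 s: v starts -50 cm/s; Δx = -50·5 + ½·12·5² = -100 cm; v ends 10 cm/s.
x(13) = -7 + Σ Δx = -267.5 cm.

-267.5 cm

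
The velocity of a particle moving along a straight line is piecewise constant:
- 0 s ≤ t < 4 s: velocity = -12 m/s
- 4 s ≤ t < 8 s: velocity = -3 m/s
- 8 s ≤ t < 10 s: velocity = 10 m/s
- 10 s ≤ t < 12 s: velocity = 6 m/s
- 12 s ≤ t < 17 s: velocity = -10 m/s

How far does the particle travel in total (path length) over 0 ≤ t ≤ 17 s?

Total distance travelled is ∫|v| dt — sum the magnitudes of each area piece.
0–4 s: |-12| × 4 = 48 m
4–8 s: |-3| × 4 = 12 m
8–10 s: |10| × 2 = 20 m
10–12 s: |6| × 2 = 12 m
12–17 s: |-10| × 5 = 50 m
Total distance = 142 m

142 m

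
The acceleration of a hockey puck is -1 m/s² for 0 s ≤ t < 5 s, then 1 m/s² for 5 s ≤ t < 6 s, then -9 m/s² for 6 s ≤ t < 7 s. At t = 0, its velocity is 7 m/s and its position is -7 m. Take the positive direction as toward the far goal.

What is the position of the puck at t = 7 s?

16.5 m

On each constant-a segment, Δv = aΔt and Δx = v₀Δt + ½aΔt²; chain segment to segment.
0–5 s: v starts 7 m/s; Δx = 7·5 + ½·-1·5² = 22.5 m; v ends 2 m/s.
5–6 s: v starts 2 m/s; Δx = 2·1 + ½·1·1² = 2.5 m; v ends 3 m/s.
6–7 s: v starts 3 m/s; Δx = 3·1 + ½·-9·1² = -1.5 m; v ends -6 m/s.
x(7) = -7 + Σ Δx = 16.5 m.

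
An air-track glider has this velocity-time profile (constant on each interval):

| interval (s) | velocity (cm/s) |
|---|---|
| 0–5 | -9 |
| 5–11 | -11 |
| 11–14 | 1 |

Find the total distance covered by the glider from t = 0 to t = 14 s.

Total distance travelled is ∫|v| dt — sum the magnitudes of each area piece.
0–5 s: |-9| × 5 = 45 cm
5–11 s: |-11| × 6 = 66 cm
11–14 s: |1| × 3 = 3 cm
Total distance = 114 cm

114 cm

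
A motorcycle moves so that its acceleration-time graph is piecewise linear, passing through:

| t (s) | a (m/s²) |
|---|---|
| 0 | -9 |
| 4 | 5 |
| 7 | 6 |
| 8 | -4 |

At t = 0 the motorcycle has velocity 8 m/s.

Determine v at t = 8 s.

17.5 m/s

Δv equals the area under the a-t graph; then v = v₀ + Δv.
0–4 s: ½(-9 + 5)(4) = -8 m/s
4–7 s: ½(5 + 6)(3) = 16.5 m/s
7–8 s: ½(6 + -4)(1) = 1 m/s
Δv = 9.5 m/s, so v(8) = 8 + (9.5) = 17.5 m/s.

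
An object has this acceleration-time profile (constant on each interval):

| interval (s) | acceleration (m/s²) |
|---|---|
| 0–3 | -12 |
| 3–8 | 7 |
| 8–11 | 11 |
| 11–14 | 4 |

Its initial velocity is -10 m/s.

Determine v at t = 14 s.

34 m/s

Δv equals the area under the a-t graph; then v = v₀ + Δv.
0–3 s: -12 × 3 = -36 m/s
3–8 s: 7 × 5 = 35 m/s
8–11 s: 11 × 3 = 33 m/s
11–14 s: 4 × 3 = 12 m/s
Δv = 44 m/s, so v(14) = -10 + (44) = 34 m/s.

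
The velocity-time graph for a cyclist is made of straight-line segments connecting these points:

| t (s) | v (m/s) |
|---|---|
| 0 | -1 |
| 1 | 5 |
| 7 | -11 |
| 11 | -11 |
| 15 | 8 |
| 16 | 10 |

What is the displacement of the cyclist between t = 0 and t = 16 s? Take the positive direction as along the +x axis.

-57 m

Net displacement equals the area under the velocity-time graph (areas below the axis count negative).
0–1 s: ½(-1 + 5)(1) = 2 m
1–7 s: ½(5 + -11)(6) = -18 m
7–11 s: -11 × 4 = -44 m
11–15 s: ½(-11 + 8)(4) = -6 m
15–16 s: ½(8 + 10)(1) = 9 m
Net displacement = -57 m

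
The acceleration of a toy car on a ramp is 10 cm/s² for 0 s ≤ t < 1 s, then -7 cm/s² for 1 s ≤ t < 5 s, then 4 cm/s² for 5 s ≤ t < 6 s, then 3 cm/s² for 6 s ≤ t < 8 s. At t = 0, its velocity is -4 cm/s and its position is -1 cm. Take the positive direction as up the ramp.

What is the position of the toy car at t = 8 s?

On each constant-a segment, Δv = aΔt and Δx = v₀Δt + ½aΔt²; chain segment to segment.
0–1 s: v starts -4 cm/s; Δx = -4·1 + ½·10·1² = 1 cm; v ends 6 cm/s.
1–5 s: v starts 6 cm/s; Δx = 6·4 + ½·-7·4² = -32 cm; v ends -22 cm/s.
5–6 s: v starts -22 cm/s; Δx = -22·1 + ½·4·1² = -20 cm; v ends -18 cm/s.
6–8 s: v starts -18 cm/s; Δx = -18·2 + ½·3·2² = -30 cm; v ends -12 cm/s.
x(8) = -1 + Σ Δx = -82 cm.

-82 cm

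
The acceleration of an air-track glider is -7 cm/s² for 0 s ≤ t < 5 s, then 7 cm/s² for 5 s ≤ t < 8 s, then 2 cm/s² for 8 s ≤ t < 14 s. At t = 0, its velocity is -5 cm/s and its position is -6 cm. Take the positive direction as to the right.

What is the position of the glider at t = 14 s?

-285 cm

On each constant-a segment, Δv = aΔt and Δx = v₀Δt + ½aΔt²; chain segment to segment.
0–5 s: v starts -5 cm/s; Δx = -5·5 + ½·-7·5² = -112.5 cm; v ends -40 cm/s.
5–8 s: v starts -40 cm/s; Δx = -40·3 + ½·7·3² = -88.5 cm; v ends -19 cm/s.
8–14 s: v starts -19 cm/s; Δx = -19·6 + ½·2·6² = -78 cm; v ends -7 cm/s.
x(14) = -6 + Σ Δx = -285 cm.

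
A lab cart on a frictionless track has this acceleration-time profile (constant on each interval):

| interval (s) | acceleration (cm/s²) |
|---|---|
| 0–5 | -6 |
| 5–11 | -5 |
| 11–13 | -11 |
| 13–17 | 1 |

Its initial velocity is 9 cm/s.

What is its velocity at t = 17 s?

-69 cm/s

Δv equals the area under the a-t graph; then v = v₀ + Δv.
0–5 s: -6 × 5 = -30 cm/s
5–11 s: -5 × 6 = -30 cm/s
11–13 s: -11 × 2 = -22 cm/s
13–17 s: 1 × 4 = 4 cm/s
Δv = -78 cm/s, so v(17) = 9 + (-78) = -69 cm/s.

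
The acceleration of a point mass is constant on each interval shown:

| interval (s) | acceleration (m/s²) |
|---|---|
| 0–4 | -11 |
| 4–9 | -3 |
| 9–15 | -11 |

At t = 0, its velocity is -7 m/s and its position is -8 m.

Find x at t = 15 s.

On each constant-a segment, Δv = aΔt and Δx = v₀Δt + ½aΔt²; chain segment to segment.
0–4 s: v starts -7 m/s; Δx = -7·4 + ½·-11·4² = -116 m; v ends -51 m/s.
4–9 s: v starts -51 m/s; Δx = -51·5 + ½·-3·5² = -292.5 m; v ends -66 m/s.
9–15 s: v starts -66 m/s; Δx = -66·6 + ½·-11·6² = -594 m; v ends -132 m/s.
x(15) = -8 + Σ Δx = -1010.5 m.

-1010.5 m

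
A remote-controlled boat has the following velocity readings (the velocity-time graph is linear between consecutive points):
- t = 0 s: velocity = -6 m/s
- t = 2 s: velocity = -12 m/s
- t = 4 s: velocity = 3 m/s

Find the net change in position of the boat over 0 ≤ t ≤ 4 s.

-27 m

Net displacement equals the area under the velocity-time graph (areas below the axis count negative).
0–2 s: ½(-6 + -12)(2) = -18 m
2–4 s: ½(-12 + 3)(2) = -9 m
Net displacement = -27 m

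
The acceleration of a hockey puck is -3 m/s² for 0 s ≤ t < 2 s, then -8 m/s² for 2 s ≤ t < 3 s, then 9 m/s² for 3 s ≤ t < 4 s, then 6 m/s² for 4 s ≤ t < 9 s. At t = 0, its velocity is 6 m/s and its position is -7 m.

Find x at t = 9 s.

On each constant-a segment, Δv = aΔt and Δx = v₀Δt + ½aΔt²; chain segment to segment.
0–2 s: v starts 6 m/s; Δx = 6·2 + ½·-3·2² = 6 m; v ends 0 m/s.
2–3 s: v starts 0 m/s; Δx = 0·1 + ½·-8·1² = -4 m; v ends -8 m/s.
3–4 s: v starts -8 m/s; Δx = -8·1 + ½·9·1² = -3.5 m; v ends 1 m/s.
4–9 s: v starts 1 m/s; Δx = 1·5 + ½·6·5² = 80 m; v ends 31 m/s.
x(9) = -7 + Σ Δx = 71.5 m.

71.5 m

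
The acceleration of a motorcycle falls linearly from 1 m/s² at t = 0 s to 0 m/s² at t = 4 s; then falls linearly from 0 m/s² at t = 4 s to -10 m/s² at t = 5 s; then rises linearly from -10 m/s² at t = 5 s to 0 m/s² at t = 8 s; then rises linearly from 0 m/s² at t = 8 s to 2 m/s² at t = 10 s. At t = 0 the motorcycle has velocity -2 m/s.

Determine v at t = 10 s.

-18 m/s

Δv equals the area under the a-t graph; then v = v₀ + Δv.
0–4 s: ½(1 + 0)(4) = 2 m/s
4–5 s: ½(0 + -10)(1) = -5 m/s
5–8 s: ½(-10 + 0)(3) = -15 m/s
8–10 s: ½(0 + 2)(2) = 2 m/s
Δv = -16 m/s, so v(10) = -2 + (-16) = -18 m/s.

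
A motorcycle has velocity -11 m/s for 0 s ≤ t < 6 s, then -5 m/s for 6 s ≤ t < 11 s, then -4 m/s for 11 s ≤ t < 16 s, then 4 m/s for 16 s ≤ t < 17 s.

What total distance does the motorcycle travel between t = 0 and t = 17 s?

115 m

Total distance travelled is ∫|v| dt — sum the magnitudes of each area piece.
0–6 s: |-11| × 6 = 66 m
6–11 s: |-5| × 5 = 25 m
11–16 s: |-4| × 5 = 20 m
16–17 s: |4| × 1 = 4 m
Total distance = 115 m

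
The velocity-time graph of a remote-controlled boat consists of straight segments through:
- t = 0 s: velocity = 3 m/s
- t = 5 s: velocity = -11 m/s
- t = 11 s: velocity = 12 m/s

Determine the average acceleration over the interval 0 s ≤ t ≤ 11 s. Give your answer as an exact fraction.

9/11 m/s²

Average acceleration = Δv/Δt = (12 − 3)/(11 − 0) = 9/11 m/s².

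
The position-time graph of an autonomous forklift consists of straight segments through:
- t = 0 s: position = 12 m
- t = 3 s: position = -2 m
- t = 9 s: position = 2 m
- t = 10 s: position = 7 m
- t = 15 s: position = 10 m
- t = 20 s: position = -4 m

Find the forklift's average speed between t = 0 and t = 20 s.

Average speed = (total path length)/(elapsed time); on a piecewise-linear x-t graph the path length is Σ|Δx|.
0–3 s: |Δx| = |-2 − 12| = 14 m
3–9 s: |Δx| = |2 − -2| = 4 m
9–10 s: |Δx| = |7 − 2| = 5 m
10–15 s: |Δx| = |10 − 7| = 3 m
15–20 s: |Δx| = |-4 − 10| = 14 m
Total path = 40 m; average speed = 40/20 = 2 m/s.

2 m/s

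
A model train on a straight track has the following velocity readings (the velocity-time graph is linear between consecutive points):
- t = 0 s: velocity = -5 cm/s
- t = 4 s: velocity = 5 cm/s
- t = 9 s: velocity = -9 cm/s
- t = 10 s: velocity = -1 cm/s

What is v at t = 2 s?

0 cm/s

On 0–4 s the graph is linear from -5 to 5 cm/s: v(2) = -5 + (5 − -5)·(2 − 0)/(4 − 0) = 0 cm/s.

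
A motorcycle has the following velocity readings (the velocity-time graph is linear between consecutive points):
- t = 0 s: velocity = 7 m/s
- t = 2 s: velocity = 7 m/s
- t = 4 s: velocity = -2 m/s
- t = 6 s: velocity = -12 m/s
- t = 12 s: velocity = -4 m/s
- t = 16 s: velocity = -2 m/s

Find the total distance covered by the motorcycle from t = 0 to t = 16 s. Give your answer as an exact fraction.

Total distance travelled is ∫|v| dt — sum the magnitudes of each area piece.
0–2 s: |7| × 2 = 14 m
2–4 s: v = 0 at t = 32/9 s; triangle areas 49/9 + 4/9 = 53/9 m
4–6 s: |½(-2 + -12)(2)| = 14 m
6–12 s: |½(-12 + -4)(6)| = 48 m
12–16 s: |½(-4 + -2)(4)| = 12 m
Total distance = 845/9 m

845/9 m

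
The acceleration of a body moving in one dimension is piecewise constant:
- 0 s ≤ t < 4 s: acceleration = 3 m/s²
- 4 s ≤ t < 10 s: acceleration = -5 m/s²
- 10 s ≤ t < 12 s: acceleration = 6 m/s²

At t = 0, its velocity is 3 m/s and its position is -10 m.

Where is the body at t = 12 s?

8 m

On each constant-a segment, Δv = aΔt and Δx = v₀Δt + ½aΔt²; chain segment to segment.
0–4 s: v starts 3 m/s; Δx = 3·4 + ½·3·4² = 36 m; v ends 15 m/s.
4–10 s: v starts 15 m/s; Δx = 15·6 + ½·-5·6² = 0 m; v ends -15 m/s.
10–12 s: v starts -15 m/s; Δx = -15·2 + ½·6·2² = -18 m; v ends -3 m/s.
x(12) = -10 + Σ Δx = 8 m.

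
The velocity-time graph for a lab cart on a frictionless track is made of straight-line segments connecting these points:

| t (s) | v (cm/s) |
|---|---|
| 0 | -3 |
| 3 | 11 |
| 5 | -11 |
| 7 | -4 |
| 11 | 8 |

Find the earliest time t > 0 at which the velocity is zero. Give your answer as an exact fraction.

t = 9/14 s

v changes sign on 0–3 s (from -3 to 11); the graph is linear there, so v = 0 at t = 0 + (3)·(3 − 0)/(11 − -3) = 9/14 s.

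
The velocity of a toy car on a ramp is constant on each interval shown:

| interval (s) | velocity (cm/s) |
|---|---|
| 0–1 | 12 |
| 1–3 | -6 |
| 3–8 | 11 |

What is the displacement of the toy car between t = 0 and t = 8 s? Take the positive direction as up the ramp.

55 cm

Displacement is the signed area under the v-t curve.
0–1 s: 12 × 1 = 12 cm
1–3 s: -6 × 2 = -12 cm
3–8 s: 11 × 5 = 55 cm
Net displacement = 55 cm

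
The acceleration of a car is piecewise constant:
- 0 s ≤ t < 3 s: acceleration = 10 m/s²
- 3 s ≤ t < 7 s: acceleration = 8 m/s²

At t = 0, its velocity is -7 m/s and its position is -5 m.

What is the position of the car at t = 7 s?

On each constant-a segment, Δv = aΔt and Δx = v₀Δt + ½aΔt²; chain segment to segment.
0–3 s: v starts -7 m/s; Δx = -7·3 + ½·10·3² = 24 m; v ends 23 m/s.
3–7 s: v starts 23 m/s; Δx = 23·4 + ½·8·4² = 156 m; v ends 55 m/s.
x(7) = -5 + Σ Δx = 175 m.

175 m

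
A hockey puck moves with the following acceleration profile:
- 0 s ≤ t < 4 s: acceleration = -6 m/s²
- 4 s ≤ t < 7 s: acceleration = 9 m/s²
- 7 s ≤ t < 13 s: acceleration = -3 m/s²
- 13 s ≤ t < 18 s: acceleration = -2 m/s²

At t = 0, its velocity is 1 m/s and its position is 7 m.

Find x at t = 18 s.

-190.5 m

On each constant-a segment, Δv = aΔt and Δx = v₀Δt + ½aΔt²; chain segment to segment.
0–4 s: v starts 1 m/s; Δx = 1·4 + ½·-6·4² = -44 m; v ends -23 m/s.
4–7 s: v starts -23 m/s; Δx = -23·3 + ½·9·3² = -28.5 m; v ends 4 m/s.
7–13 s: v starts 4 m/s; Δx = 4·6 + ½·-3·6² = -30 m; v ends -14 m/s.
13–18 s: v starts -14 m/s; Δx = -14·5 + ½·-2·5² = -95 m; v ends -24 m/s.
x(18) = 7 + Σ Δx = -190.5 m.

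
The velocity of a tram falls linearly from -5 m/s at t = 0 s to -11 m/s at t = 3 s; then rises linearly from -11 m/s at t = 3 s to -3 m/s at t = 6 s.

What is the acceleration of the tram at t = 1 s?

-2 m/s²

Acceleration is the slope of the v-t graph on 0–3 s: (-11 − -5)/(3 − 0) = -2 m/s².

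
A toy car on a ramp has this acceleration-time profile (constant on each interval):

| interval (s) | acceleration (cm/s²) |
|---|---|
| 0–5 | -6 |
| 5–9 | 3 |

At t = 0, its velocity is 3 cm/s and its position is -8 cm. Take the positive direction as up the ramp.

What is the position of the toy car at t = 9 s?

On each constant-a segment, Δv = aΔt and Δx = v₀Δt + ½aΔt²; chain segment to segment.
0–5 s: v starts 3 cm/s; Δx = 3·5 + ½·-6·5² = -60 cm; v ends -27 cm/s.
5–9 s: v starts -27 cm/s; Δx = -27·4 + ½·3·4² = -84 cm; v ends -15 cm/s.
x(9) = -8 + Σ Δx = -152 cm.

-152 cm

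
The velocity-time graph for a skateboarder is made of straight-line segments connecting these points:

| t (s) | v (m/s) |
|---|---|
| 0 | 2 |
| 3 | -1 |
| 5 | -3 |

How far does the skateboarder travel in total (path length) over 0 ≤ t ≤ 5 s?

6.5 m

Distance (not displacement) is the total path length: add the absolute areas under v-t.
0–3 s: v = 0 at t = 2 s; triangle areas 2 + 0.5 = 2.5 m
3–5 s: |½(-1 + -3)(2)| = 4 m
Total distance = 6.5 m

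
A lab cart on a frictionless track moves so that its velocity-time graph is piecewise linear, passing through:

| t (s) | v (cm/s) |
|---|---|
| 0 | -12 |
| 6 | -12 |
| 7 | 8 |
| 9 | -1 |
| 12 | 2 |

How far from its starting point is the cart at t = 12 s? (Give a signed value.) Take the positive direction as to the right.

Net displacement equals the area under the velocity-time graph (areas below the axis count negative).
0–6 s: -12 × 6 = -72 cm
6–7 s: ½(-12 + 8)(1) = -2 cm
7–9 s: ½(8 + -1)(2) = 7 cm
9–12 s: ½(-1 + 2)(3) = 1.5 cm
Net displacement = -65.5 cm

-65.5 cm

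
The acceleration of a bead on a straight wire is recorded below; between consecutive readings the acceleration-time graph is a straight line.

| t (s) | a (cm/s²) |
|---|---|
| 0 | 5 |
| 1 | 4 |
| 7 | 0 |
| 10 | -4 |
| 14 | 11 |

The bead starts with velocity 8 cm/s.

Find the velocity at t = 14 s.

32.5 cm/s

Δv equals the area under the a-t graph; then v = v₀ + Δv.
0–1 s: ½(5 + 4)(1) = 4.5 cm/s
1–7 s: ½(4 + 0)(6) = 12 cm/s
7–10 s: ½(0 + -4)(3) = -6 cm/s
10–14 s: ½(-4 + 11)(4) = 14 cm/s
Δv = 24.5 cm/s, so v(14) = 8 + (24.5) = 32.5 cm/s.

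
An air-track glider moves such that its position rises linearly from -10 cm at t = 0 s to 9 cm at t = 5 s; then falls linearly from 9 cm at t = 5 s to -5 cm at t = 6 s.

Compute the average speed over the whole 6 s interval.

Average speed = (total path length)/(elapsed time); on a piecewise-linear x-t graph the path length is Σ|Δx|.
0–5 s: |Δx| = |9 − -10| = 19 cm
5–6 s: |Δx| = |-5 − 9| = 14 cm
Total path = 33 cm; average speed = 33/6 = 5.5 cm/s.

5.5 cm/s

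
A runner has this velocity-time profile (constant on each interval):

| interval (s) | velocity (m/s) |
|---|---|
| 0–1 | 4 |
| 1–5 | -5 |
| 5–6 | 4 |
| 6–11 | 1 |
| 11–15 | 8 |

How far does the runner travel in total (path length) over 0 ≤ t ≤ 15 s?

65 m

Total distance travelled is ∫|v| dt — sum the magnitudes of each area piece.
0–1 s: |4| × 1 = 4 m
1–5 s: |-5| × 4 = 20 m
5–6 s: |4| × 1 = 4 m
6–11 s: |1| × 5 = 5 m
11–15 s: |8| × 4 = 32 m
Total distance = 65 m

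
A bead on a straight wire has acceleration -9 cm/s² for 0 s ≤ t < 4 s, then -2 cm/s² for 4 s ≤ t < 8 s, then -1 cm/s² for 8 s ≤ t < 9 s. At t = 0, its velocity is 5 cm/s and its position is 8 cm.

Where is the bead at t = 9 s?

-223.5 cm

On each constant-a segment, Δv = aΔt and Δx = v₀Δt + ½aΔt²; chain segment to segment.
0–4 s: v starts 5 cm/s; Δx = 5·4 + ½·-9·4² = -52 cm; v ends -31 cm/s.
4–8 s: v starts -31 cm/s; Δx = -31·4 + ½·-2·4² = -140 cm; v ends -39 cm/s.
8–9 s: v starts -39 cm/s; Δx = -39·1 + ½·-1·1² = -39.5 cm; v ends -40 cm/s.
x(9) = 8 + Σ Δx = -223.5 cm.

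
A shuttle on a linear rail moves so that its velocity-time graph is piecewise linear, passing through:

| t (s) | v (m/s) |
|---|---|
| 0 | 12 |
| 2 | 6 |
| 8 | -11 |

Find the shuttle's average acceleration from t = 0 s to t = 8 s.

Average acceleration = Δv/Δt = (-11 − 12)/(8 − 0) = -2.875 m/s².

-2.875 m/s²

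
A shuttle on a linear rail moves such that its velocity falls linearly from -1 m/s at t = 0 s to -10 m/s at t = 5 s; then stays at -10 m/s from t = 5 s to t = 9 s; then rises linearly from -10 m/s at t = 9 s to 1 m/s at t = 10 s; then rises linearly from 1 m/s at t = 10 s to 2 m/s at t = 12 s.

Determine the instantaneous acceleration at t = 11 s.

Acceleration is the slope of the v-t graph on 10–12 s: (2 − 1)/(12 − 10) = 0.5 m/s².

0.5 m/s²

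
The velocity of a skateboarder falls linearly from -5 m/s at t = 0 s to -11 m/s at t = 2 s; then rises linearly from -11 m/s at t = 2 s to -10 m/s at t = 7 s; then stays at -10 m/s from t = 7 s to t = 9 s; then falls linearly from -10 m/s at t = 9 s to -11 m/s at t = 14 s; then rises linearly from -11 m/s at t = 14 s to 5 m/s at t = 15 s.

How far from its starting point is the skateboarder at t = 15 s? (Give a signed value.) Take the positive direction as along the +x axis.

-144 m

Displacement is the signed area under the v-t curve.
0–2 s: ½(-5 + -11)(2) = -16 m
2–7 s: ½(-11 + -10)(5) = -52.5 m
7–9 s: -10 × 2 = -20 m
9–14 s: ½(-10 + -11)(5) = -52.5 m
14–15 s: ½(-11 + 5)(1) = -3 m
Net displacement = -144 m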